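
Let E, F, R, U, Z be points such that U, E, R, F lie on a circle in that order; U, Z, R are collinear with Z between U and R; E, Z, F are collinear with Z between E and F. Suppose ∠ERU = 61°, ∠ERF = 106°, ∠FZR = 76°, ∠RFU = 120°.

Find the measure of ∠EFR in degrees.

∠EFR = 59°

1. ∠EFU = 61°  [same arc UE]
2. ∠EUF = 74°  [cyclic UERF, opposite ∠U+∠R]
3. ∠EZU = 76°  [vertical angles at Z]
4. ∠FEU = 45°  [△UEF]
5. ∠EUR = 59°  [△UZE]
6. ∠EFR = 59°  [same arc ER]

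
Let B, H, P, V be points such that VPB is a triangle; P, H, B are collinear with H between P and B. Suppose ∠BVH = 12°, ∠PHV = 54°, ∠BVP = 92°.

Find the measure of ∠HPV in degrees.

∠HPV = 46°

1. ∠BHV = 126°  [linear pair at H on PB]
2. ∠HBV = 42°  [△VHB]
3. ∠PBV = 42°  [H on ray BP]
4. ∠BPV = 46°  [△VPB]
5. ∠HPV = 46°  [H on ray PB]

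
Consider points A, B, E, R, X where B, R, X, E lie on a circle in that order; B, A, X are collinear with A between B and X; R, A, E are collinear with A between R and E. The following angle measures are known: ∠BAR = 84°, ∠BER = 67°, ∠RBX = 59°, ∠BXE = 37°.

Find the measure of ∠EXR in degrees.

1. ∠BRE = 37°  [△BAR]
2. ∠EBR = 76°  [△BRE]
3. ∠EXR = 104°  [cyclic BRXE, opposite ∠B+∠X]

∠EXR = 104°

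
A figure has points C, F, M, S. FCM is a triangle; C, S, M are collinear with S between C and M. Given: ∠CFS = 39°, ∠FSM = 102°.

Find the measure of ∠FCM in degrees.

∠FCM = 63°

1. ∠CSF = 78°  [linear pair at S on CM]
2. ∠FCS = 63°  [△FCS]
3. ∠FCM = 63°  [S on ray CM]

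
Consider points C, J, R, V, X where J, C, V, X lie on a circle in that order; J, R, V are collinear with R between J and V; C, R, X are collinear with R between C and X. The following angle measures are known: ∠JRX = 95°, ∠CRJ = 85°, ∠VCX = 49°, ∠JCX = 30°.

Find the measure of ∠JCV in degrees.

∠JCV = 79°

1. ∠CRV = 95°  [vertical angles at R]
2. ∠CJV = 65°  [△JRC]
3. ∠CVJ = 36°  [△CRV]
4. ∠JCV = 79°  [△JCV]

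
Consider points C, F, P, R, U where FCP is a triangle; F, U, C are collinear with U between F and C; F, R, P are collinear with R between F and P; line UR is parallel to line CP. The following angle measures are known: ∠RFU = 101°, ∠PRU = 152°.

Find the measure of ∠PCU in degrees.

1. ∠FRU = 28°  [linear pair at R on FP]
2. ∠FUR = 51°  [△FUR]
3. ∠CUR = 129°  [linear pair at U on FC]
4. ∠PCU = 51°  [UR∥CP, co-interior at C–U]

∠PCU = 51°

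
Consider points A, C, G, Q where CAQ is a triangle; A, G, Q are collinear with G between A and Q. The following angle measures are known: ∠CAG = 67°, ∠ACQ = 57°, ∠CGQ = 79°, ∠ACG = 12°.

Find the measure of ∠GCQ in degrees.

∠GCQ = 45°

1. ∠CAQ = 67°  [G on ray AQ]
2. ∠AQC = 56°  [△CAQ]
3. ∠CQG = 56°  [G on ray QA]
4. ∠GCQ = 45°  [△CGQ]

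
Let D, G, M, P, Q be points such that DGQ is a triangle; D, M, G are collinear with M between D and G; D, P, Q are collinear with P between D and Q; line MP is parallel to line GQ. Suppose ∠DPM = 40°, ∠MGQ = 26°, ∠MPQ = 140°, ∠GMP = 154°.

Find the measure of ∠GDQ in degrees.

∠GDQ = 114°

1. ∠DQG = 40°  [MP∥GQ, corresponding at P]
2. ∠DGQ = 26°  [M on ray GD]
3. ∠GDQ = 114°  [△DGQ]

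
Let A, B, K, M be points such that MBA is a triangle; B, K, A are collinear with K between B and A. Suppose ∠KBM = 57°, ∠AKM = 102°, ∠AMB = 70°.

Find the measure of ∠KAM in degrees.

1. ∠ABM = 57°  [K on ray BA]
2. ∠BAM = 53°  [△MBA]
3. ∠KAM = 53°  [K on ray AB]

∠KAM = 53°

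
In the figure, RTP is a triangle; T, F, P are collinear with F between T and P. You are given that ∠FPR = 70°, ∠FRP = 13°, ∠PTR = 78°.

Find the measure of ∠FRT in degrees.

1. ∠PFR = 97°  [△RFP]
2. ∠FTR = 78°  [F on ray TP]
3. ∠RFT = 83°  [linear pair at F on TP]
4. ∠FRT = 19°  [△RTF]

∠FRT = 19°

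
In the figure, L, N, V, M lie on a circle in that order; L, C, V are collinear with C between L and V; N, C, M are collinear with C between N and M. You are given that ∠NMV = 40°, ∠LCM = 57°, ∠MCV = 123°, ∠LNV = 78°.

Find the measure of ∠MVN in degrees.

∠MVN = 79°

1. ∠NLV = 40°  [same arc NV]
2. ∠NCV = 57°  [vertical angles at C]
3. ∠LVN = 62°  [△LNV]
4. ∠MNV = 61°  [△NCV]
5. ∠MVN = 79°  [△NVM]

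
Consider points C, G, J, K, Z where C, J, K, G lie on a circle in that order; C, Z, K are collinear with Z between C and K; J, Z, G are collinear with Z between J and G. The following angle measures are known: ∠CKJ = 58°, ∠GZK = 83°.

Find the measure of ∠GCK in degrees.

1. ∠CGJ = 58°  [same arc CJ]
2. ∠CZG = 97°  [linear pair at Z on CK]
3. ∠GCK = 25°  [△CZG]

∠GCK = 25°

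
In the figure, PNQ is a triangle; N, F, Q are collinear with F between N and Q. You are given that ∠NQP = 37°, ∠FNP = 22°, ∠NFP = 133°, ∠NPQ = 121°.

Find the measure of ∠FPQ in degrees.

∠FPQ = 96°

1. ∠FQP = 37°  [F on ray QN]
2. ∠PFQ = 47°  [linear pair at F on NQ]
3. ∠FPQ = 96°  [△PFQ]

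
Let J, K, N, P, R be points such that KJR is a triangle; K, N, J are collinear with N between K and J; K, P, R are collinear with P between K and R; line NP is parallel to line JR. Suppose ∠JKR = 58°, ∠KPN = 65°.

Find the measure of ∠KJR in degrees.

1. ∠NKP = 58°  [N on KJ, P on KR]
2. ∠KNP = 57°  [△KNP]
3. ∠KJR = 57°  [NP∥JR, corresponding at N]

∠KJR = 57°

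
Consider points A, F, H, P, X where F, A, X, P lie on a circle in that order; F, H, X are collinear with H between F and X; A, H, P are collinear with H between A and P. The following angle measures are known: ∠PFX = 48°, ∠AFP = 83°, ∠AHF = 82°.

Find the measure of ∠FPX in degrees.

∠FPX = 69°

1. ∠PAX = 48°  [same arc XP]
2. ∠AXP = 97°  [cyclic FAXP, opposite ∠F+∠X]
3. ∠PHX = 82°  [vertical angles at H]
4. ∠APX = 35°  [△AXP]
5. ∠FXP = 63°  [△XHP]
6. ∠FPX = 69°  [△FXP]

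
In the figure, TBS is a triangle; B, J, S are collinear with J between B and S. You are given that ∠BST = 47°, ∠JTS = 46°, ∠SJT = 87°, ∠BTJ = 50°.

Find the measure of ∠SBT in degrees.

1. ∠BJT = 93°  [linear pair at J on BS]
2. ∠JBT = 37°  [△TBJ]
3. ∠SBT = 37°  [J on ray BS]

∠SBT = 37°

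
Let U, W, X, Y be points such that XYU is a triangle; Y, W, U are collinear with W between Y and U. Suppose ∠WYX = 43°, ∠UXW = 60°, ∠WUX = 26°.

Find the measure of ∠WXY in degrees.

∠WXY = 51°

1. ∠UWX = 94°  [△XWU]
2. ∠XWY = 86°  [linear pair at W on YU]
3. ∠WXY = 51°  [△XYW]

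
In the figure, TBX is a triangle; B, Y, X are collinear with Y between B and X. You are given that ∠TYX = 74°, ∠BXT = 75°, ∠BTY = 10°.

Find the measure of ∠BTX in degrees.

∠BTX = 41°

1. ∠BYT = 106°  [linear pair at Y on BX]
2. ∠TBY = 64°  [△TBY]
3. ∠TBX = 64°  [Y on ray BX]
4. ∠BTX = 41°  [△TBX]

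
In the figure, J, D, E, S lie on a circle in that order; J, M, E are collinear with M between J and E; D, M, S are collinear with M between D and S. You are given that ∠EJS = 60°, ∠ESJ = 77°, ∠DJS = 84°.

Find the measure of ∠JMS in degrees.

∠JMS = 67°

1. ∠EDS = 60°  [same arc ES]
2. ∠JES = 43°  [△JES]
3. ∠DES = 96°  [cyclic JDES, opposite ∠J+∠E]
4. ∠DSE = 24°  [△DES]
5. ∠EMS = 113°  [△EMS]
6. ∠JMS = 67°  [linear pair at M on JE]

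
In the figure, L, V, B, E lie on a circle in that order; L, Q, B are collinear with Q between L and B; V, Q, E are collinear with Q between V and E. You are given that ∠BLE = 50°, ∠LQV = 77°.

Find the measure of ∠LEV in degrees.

1. ∠BVE = 50°  [same arc BE]
2. ∠BQV = 103°  [linear pair at Q on LB]
3. ∠LBV = 27°  [△VQB]
4. ∠LEV = 27°  [same arc LV]

∠LEV = 27°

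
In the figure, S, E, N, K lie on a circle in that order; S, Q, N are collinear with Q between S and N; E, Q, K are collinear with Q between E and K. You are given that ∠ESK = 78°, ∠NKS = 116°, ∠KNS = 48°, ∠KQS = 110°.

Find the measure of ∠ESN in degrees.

1. ∠KES = 48°  [same arc SK]
2. ∠EQN = 110°  [vertical angles at Q]
3. ∠EQS = 70°  [linear pair at Q on SN]
4. ∠ESN = 62°  [△SQE]

∠ESN = 62°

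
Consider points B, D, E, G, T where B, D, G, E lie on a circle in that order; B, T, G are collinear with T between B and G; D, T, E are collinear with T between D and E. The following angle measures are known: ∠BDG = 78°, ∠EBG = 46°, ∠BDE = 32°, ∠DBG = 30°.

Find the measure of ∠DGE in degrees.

1. ∠EDG = 46°  [same arc GE]
2. ∠DEG = 30°  [same arc DG]
3. ∠DGE = 104°  [△DGE]

∠DGE = 104°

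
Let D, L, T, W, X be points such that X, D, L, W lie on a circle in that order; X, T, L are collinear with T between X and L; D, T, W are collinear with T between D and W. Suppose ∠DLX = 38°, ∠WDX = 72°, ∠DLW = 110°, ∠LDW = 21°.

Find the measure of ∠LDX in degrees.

1. ∠WLX = 72°  [same arc XW]
2. ∠LXW = 21°  [same arc LW]
3. ∠LWX = 87°  [△XLW]
4. ∠LDX = 93°  [cyclic XDLW, opposite ∠D+∠W]

∠LDX = 93°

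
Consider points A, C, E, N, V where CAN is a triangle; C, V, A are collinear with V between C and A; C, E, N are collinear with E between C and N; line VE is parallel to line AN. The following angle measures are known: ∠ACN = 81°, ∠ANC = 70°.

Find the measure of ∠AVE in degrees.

1. ∠CAN = 29°  [△CAN]
2. ∠CVE = 29°  [VE∥AN, corresponding at V]
3. ∠AVE = 151°  [linear pair at V on CA]

∠AVE = 151°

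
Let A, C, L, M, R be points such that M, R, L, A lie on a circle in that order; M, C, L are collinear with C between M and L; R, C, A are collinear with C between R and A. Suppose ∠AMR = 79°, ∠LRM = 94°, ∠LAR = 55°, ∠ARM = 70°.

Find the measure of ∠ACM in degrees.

1. ∠MAR = 31°  [△MRA]
2. ∠LAM = 86°  [cyclic MRLA, opposite ∠R+∠A]
3. ∠ALM = 70°  [same arc MA]
4. ∠AML = 24°  [△MLA]
5. ∠ACM = 125°  [△MCA]

∠ACM = 125°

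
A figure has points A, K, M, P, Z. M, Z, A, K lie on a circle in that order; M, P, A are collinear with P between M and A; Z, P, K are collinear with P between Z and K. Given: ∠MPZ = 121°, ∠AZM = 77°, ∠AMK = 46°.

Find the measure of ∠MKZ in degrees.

1. ∠APK = 121°  [vertical angles at P]
2. ∠KPM = 59°  [linear pair at P on MA]
3. ∠MKZ = 75°  [△MPK]

∠MKZ = 75°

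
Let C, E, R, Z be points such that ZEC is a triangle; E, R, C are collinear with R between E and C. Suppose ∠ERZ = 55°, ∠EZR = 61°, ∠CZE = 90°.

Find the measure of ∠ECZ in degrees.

1. ∠REZ = 64°  [△ZER]
2. ∠CEZ = 64°  [R on ray EC]
3. ∠ECZ = 26°  [△ZEC]

∠ECZ = 26°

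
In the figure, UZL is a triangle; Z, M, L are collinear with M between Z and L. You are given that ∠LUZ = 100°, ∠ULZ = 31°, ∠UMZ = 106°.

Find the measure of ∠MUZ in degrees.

∠MUZ = 25°

1. ∠LZU = 49°  [△UZL]
2. ∠MZU = 49°  [M on ray ZL]
3. ∠MUZ = 25°  [△UZM]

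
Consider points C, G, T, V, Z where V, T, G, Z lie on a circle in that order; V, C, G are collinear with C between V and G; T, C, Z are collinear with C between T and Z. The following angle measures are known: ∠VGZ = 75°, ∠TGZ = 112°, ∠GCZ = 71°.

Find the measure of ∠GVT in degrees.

∠GVT = 34°

1. ∠VTZ = 75°  [same arc VZ]
2. ∠TCV = 71°  [vertical angles at C]
3. ∠GVT = 34°  [△VCT]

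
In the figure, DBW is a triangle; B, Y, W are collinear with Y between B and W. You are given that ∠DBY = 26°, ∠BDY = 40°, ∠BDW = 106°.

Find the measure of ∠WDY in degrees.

1. ∠BYD = 114°  [△DBY]
2. ∠DBW = 26°  [Y on ray BW]
3. ∠BWD = 48°  [△DBW]
4. ∠DYW = 66°  [linear pair at Y on BW]
5. ∠DWY = 48°  [Y on ray WB]
6. ∠WDY = 66°  [△DYW]

∠WDY = 66°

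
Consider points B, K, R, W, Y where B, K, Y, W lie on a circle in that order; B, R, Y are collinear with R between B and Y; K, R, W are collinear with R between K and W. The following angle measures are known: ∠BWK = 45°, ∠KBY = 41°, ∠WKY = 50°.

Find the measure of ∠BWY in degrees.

∠BWY = 86°

1. ∠BYK = 45°  [same arc BK]
2. ∠BKY = 94°  [△BKY]
3. ∠BWY = 86°  [cyclic BKYW, opposite ∠K+∠W]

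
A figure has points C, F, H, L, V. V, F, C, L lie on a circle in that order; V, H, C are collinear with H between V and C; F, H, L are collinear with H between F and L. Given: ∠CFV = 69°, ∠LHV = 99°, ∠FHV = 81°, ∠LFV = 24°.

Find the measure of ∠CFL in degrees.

1. ∠CLV = 111°  [cyclic VFCL, opposite ∠F+∠L]
2. ∠LCV = 24°  [same arc VL]
3. ∠CVL = 45°  [△VCL]
4. ∠CFL = 45°  [same arc CL]

∠CFL = 45°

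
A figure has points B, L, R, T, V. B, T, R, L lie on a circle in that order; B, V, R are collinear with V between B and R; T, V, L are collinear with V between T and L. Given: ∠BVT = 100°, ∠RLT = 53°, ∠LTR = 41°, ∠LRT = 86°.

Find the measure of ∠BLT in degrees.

1. ∠LVR = 100°  [vertical angles at V]
2. ∠LBR = 41°  [same arc RL]
3. ∠BVL = 80°  [linear pair at V on BR]
4. ∠BLT = 59°  [△BVL]

∠BLT = 59°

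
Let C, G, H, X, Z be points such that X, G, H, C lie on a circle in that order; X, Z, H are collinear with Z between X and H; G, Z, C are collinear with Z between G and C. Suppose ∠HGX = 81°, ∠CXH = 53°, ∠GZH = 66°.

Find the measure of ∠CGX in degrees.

1. ∠HCX = 99°  [cyclic XGHC, opposite ∠G+∠C]
2. ∠CHX = 28°  [△XHC]
3. ∠CGX = 28°  [same arc XC]

∠CGX = 28°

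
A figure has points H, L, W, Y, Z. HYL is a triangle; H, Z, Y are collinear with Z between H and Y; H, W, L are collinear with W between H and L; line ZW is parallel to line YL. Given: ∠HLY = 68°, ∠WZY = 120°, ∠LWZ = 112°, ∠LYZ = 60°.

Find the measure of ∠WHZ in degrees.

1. ∠HWZ = 68°  [ZW∥YL, corresponding at W]
2. ∠HZW = 60°  [linear pair at Z on HY]
3. ∠WHZ = 52°  [△HZW]

∠WHZ = 52°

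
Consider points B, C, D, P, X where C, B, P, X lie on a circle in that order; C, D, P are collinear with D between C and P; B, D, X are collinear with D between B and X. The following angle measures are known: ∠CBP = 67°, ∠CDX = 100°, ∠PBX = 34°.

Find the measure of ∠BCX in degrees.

∠BCX = 101°

1. ∠CXP = 113°  [cyclic CBPX, opposite ∠B+∠X]
2. ∠PCX = 34°  [same arc PX]
3. ∠CPX = 33°  [△CPX]
4. ∠BXC = 46°  [△CDX]
5. ∠CBX = 33°  [same arc CX]
6. ∠BCX = 101°  [△CBX]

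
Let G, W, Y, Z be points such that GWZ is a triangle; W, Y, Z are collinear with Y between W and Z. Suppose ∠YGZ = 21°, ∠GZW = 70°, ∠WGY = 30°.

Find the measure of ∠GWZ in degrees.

∠GWZ = 59°

1. ∠GZY = 70°  [Y on ray ZW]
2. ∠GYZ = 89°  [△GYZ]
3. ∠GYW = 91°  [linear pair at Y on WZ]
4. ∠GWY = 59°  [△GWY]
5. ∠GWZ = 59°  [Y on ray WZ]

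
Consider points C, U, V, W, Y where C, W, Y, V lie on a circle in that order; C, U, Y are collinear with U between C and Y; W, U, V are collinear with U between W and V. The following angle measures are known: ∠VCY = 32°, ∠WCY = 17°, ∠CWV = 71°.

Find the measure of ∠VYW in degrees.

∠VYW = 131°

1. ∠VWY = 32°  [same arc YV]
2. ∠WVY = 17°  [same arc WY]
3. ∠VYW = 131°  [△WYV]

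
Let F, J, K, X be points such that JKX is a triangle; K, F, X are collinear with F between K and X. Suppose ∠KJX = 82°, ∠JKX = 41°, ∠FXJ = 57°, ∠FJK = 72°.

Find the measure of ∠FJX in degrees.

∠FJX = 10°

1. ∠FKJ = 41°  [F on ray KX]
2. ∠JFK = 67°  [△JKF]
3. ∠JFX = 113°  [linear pair at F on KX]
4. ∠FJX = 10°  [△JFX]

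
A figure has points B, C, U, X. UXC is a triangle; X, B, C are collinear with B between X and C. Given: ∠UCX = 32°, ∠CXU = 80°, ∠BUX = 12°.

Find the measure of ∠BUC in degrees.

∠BUC = 56°

1. ∠BCU = 32°  [B on ray CX]
2. ∠BXU = 80°  [B on ray XC]
3. ∠UBX = 88°  [△UXB]
4. ∠CBU = 92°  [linear pair at B on XC]
5. ∠BUC = 56°  [△UBC]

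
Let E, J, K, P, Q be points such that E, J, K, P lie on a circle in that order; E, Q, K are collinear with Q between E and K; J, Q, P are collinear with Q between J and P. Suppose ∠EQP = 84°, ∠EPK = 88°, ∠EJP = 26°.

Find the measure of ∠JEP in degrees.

∠JEP = 124°

1. ∠EKP = 26°  [same arc EP]
2. ∠KEP = 66°  [△EKP]
3. ∠EPJ = 30°  [△EQP]
4. ∠JEP = 124°  [△EJP]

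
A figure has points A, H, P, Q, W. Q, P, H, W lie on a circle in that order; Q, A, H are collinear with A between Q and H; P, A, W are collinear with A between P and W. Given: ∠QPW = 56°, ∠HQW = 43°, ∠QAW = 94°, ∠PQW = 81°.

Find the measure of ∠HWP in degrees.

1. ∠QHW = 56°  [same arc QW]
2. ∠HAW = 86°  [linear pair at A on QH]
3. ∠HWP = 38°  [△HAW]

∠HWP = 38°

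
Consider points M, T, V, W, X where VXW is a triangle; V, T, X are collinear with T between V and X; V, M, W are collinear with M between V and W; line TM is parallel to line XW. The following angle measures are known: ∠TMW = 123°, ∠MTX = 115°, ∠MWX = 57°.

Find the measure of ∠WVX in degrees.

∠WVX = 58°

1. ∠MTV = 65°  [linear pair at T on VX]
2. ∠VWX = 57°  [M on ray WV]
3. ∠VXW = 65°  [TM∥XW, corresponding at T]
4. ∠WVX = 58°  [△VXW]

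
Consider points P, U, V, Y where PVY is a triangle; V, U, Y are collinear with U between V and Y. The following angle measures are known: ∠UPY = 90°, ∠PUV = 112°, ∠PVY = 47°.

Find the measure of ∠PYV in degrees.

1. ∠PUY = 68°  [linear pair at U on VY]
2. ∠PYU = 22°  [△PUY]
3. ∠PYV = 22°  [U on ray YV]

∠PYV = 22°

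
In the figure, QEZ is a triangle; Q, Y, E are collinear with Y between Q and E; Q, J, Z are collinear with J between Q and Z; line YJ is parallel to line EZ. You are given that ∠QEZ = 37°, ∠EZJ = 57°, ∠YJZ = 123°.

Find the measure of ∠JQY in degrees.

∠JQY = 86°

1. ∠JYQ = 37°  [YJ∥EZ, corresponding at Y]
2. ∠QJY = 57°  [linear pair at J on QZ]
3. ∠JQY = 86°  [△QYJ]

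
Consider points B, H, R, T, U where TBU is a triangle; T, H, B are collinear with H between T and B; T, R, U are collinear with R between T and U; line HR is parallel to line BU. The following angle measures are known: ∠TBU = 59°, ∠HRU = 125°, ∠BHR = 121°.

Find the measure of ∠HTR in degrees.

1. ∠RHT = 59°  [HR∥BU, corresponding at H]
2. ∠HRT = 55°  [linear pair at R on TU]
3. ∠HTR = 66°  [△THR]

∠HTR = 66°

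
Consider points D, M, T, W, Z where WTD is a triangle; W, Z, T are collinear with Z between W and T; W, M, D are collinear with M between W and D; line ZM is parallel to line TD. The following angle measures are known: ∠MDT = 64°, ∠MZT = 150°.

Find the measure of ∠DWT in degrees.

1. ∠TDW = 64°  [M on ray DW]
2. ∠MZW = 30°  [linear pair at Z on WT]
3. ∠WMZ = 64°  [ZM∥TD, corresponding at M]
4. ∠MWZ = 86°  [△WZM]
5. ∠DWT = 86°  [Z on WT, M on WD]

∠DWT = 86°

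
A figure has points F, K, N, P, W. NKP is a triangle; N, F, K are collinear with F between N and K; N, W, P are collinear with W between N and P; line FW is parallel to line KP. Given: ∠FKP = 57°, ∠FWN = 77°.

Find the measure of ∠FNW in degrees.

∠FNW = 46°

1. ∠NKP = 57°  [F on ray KN]
2. ∠KPN = 77°  [FW∥KP, corresponding at W]
3. ∠KNP = 46°  [△NKP]
4. ∠FNW = 46°  [F on NK, W on NP]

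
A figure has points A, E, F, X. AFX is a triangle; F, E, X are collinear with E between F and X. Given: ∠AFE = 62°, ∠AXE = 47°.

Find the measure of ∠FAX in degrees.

∠FAX = 71°

1. ∠AFX = 62°  [E on ray FX]
2. ∠AXF = 47°  [E on ray XF]
3. ∠FAX = 71°  [△AFX]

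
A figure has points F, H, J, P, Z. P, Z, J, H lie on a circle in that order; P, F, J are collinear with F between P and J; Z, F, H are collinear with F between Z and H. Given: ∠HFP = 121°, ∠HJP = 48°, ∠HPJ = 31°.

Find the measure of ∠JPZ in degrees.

∠JPZ = 73°

1. ∠JFZ = 121°  [vertical angles at F]
2. ∠HZP = 48°  [same arc PH]
3. ∠PFZ = 59°  [linear pair at F on PJ]
4. ∠JPZ = 73°  [△PFZ]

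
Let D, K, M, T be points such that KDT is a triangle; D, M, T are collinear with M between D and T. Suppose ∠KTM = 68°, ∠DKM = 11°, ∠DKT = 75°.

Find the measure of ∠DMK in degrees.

1. ∠DTK = 68°  [M on ray TD]
2. ∠KDT = 37°  [△KDT]
3. ∠KDM = 37°  [M on ray DT]
4. ∠DMK = 132°  [△KDM]

∠DMK = 132°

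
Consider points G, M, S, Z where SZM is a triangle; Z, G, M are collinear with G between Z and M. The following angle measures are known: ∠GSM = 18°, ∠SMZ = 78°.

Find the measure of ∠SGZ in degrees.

∠SGZ = 96°

1. ∠GMS = 78°  [G on ray MZ]
2. ∠MGS = 84°  [△SGM]
3. ∠SGZ = 96°  [linear pair at G on ZM]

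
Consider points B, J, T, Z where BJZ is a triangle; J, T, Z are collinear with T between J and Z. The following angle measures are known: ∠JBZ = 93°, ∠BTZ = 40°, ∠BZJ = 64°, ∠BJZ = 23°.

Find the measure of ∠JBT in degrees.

∠JBT = 17°

1. ∠BTJ = 140°  [linear pair at T on JZ]
2. ∠BJT = 23°  [T on ray JZ]
3. ∠JBT = 17°  [△BJT]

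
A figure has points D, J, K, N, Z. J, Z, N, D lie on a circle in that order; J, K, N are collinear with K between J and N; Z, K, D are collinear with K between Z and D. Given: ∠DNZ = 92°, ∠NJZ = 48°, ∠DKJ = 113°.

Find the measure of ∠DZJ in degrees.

∠DZJ = 65°

1. ∠NDZ = 48°  [same arc ZN]
2. ∠DKN = 67°  [linear pair at K on JN]
3. ∠DNJ = 65°  [△NKD]
4. ∠DZJ = 65°  [same arc JD]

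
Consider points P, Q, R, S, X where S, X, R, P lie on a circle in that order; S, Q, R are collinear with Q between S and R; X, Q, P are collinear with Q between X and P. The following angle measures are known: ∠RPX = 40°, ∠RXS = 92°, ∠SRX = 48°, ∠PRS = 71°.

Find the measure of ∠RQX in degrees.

1. ∠RSX = 40°  [same arc XR]
2. ∠PXS = 71°  [same arc SP]
3. ∠SQX = 69°  [△SQX]
4. ∠RQX = 111°  [linear pair at Q on SR]

∠RQX = 111°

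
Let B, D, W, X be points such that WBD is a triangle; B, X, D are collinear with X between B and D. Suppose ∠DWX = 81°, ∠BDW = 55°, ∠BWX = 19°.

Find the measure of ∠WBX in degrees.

1. ∠WDX = 55°  [X on ray DB]
2. ∠DXW = 44°  [△WXD]
3. ∠BXW = 136°  [linear pair at X on BD]
4. ∠WBX = 25°  [△WBX]

∠WBX = 25°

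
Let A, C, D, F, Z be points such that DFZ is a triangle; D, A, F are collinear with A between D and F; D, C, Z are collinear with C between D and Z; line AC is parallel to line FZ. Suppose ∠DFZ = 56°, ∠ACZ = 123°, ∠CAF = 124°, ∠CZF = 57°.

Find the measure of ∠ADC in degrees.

1. ∠CAD = 56°  [AC∥FZ, corresponding at A]
2. ∠ACD = 57°  [linear pair at C on DZ]
3. ∠ADC = 67°  [△DAC]

∠ADC = 67°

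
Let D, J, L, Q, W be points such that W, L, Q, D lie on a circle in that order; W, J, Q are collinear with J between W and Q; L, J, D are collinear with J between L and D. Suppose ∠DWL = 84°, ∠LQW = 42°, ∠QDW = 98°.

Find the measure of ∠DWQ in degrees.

1. ∠LDW = 42°  [same arc WL]
2. ∠DLW = 54°  [△WLD]
3. ∠DQW = 54°  [same arc WD]
4. ∠DWQ = 28°  [△WQD]

∠DWQ = 28°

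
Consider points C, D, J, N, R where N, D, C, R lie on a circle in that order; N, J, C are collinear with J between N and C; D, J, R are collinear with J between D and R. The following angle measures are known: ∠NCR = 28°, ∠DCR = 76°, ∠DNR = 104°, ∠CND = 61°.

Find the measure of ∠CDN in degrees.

1. ∠NDR = 28°  [same arc NR]
2. ∠DRN = 48°  [△NDR]
3. ∠DCN = 48°  [same arc ND]
4. ∠CDN = 71°  [△NDC]

∠CDN = 71°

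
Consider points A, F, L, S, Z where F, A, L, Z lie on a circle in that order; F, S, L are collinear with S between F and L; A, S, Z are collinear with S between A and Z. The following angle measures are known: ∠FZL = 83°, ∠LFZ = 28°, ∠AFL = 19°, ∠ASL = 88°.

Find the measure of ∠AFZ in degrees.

∠AFZ = 47°

1. ∠FAL = 97°  [cyclic FALZ, opposite ∠A+∠Z]
2. ∠FLZ = 69°  [△FLZ]
3. ∠ALF = 64°  [△FAL]
4. ∠FAZ = 69°  [same arc FZ]
5. ∠AZF = 64°  [same arc FA]
6. ∠AFZ = 47°  [△FAZ]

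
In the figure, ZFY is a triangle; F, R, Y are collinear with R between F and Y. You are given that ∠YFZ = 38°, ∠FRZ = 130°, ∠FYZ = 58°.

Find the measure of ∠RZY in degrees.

1. ∠YRZ = 50°  [linear pair at R on FY]
2. ∠RYZ = 58°  [R on ray YF]
3. ∠RZY = 72°  [△ZRY]

∠RZY = 72°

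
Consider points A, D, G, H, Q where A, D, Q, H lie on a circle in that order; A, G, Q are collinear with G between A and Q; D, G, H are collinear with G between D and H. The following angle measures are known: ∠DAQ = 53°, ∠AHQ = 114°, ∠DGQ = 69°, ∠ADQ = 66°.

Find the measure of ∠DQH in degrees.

1. ∠DHQ = 53°  [same arc DQ]
2. ∠AQD = 61°  [△ADQ]
3. ∠HDQ = 50°  [△DGQ]
4. ∠DQH = 77°  [△DQH]

∠DQH = 77°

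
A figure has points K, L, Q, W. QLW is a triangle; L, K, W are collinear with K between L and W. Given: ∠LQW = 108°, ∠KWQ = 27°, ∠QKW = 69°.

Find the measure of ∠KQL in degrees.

1. ∠LWQ = 27°  [K on ray WL]
2. ∠LKQ = 111°  [linear pair at K on LW]
3. ∠QLW = 45°  [△QLW]
4. ∠KLQ = 45°  [K on ray LW]
5. ∠KQL = 24°  [△QLK]

∠KQL = 24°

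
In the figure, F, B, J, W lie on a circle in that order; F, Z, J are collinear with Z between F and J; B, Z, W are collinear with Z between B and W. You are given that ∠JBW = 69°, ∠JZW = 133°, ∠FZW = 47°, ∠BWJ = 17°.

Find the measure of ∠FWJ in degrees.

∠FWJ = 81°

1. ∠JFW = 69°  [same arc JW]
2. ∠FJW = 30°  [△JZW]
3. ∠FWJ = 81°  [△FJW]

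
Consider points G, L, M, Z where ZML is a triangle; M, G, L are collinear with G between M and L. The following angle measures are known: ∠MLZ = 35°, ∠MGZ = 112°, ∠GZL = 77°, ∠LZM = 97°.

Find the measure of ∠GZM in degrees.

∠GZM = 20°

1. ∠LMZ = 48°  [△ZML]
2. ∠GMZ = 48°  [G on ray ML]
3. ∠GZM = 20°  [△ZMG]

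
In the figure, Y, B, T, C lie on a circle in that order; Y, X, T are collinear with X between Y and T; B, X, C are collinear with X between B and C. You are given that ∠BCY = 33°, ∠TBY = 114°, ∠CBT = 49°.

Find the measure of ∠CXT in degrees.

∠CXT = 82°

1. ∠BTY = 33°  [same arc YB]
2. ∠TCY = 66°  [cyclic YBTC, opposite ∠B+∠C]
3. ∠BYT = 33°  [△YBT]
4. ∠CYT = 49°  [same arc TC]
5. ∠CTY = 65°  [△YTC]
6. ∠BCT = 33°  [same arc BT]
7. ∠CXT = 82°  [△TXC]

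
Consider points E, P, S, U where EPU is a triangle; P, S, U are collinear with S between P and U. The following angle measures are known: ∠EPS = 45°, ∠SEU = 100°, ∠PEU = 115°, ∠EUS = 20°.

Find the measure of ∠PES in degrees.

∠PES = 15°

1. ∠ESU = 60°  [△ESU]
2. ∠ESP = 120°  [linear pair at S on PU]
3. ∠PES = 15°  [△EPS]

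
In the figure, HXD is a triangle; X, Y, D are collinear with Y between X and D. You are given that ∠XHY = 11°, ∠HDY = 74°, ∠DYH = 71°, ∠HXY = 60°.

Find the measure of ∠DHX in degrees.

1. ∠HDX = 74°  [Y on ray DX]
2. ∠DXH = 60°  [Y on ray XD]
3. ∠DHX = 46°  [△HXD]

∠DHX = 46°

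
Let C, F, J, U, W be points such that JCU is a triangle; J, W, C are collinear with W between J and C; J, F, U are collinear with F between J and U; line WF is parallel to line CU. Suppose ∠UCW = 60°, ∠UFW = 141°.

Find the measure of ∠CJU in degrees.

1. ∠JCU = 60°  [W on ray CJ]
2. ∠JFW = 39°  [linear pair at F on JU]
3. ∠FWJ = 60°  [WF∥CU, corresponding at W]
4. ∠FJW = 81°  [△JWF]
5. ∠CJU = 81°  [W on JC, F on JU]

∠CJU = 81°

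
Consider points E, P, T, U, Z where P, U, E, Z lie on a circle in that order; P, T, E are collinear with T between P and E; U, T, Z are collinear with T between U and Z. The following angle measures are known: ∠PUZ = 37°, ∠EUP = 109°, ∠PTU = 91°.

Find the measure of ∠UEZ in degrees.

1. ∠PEZ = 37°  [same arc PZ]
2. ∠EPU = 52°  [△PTU]
3. ∠PEU = 19°  [△PUE]
4. ∠ETZ = 91°  [vertical angles at T]
5. ∠ETU = 89°  [linear pair at T on PE]
6. ∠EZU = 52°  [△ETZ]
7. ∠EUZ = 72°  [△UTE]
8. ∠UEZ = 56°  [△UEZ]

∠UEZ = 56°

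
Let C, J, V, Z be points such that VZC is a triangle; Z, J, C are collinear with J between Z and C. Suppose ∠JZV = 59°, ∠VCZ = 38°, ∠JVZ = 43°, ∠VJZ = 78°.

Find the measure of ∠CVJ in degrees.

1. ∠JCV = 38°  [J on ray CZ]
2. ∠CJV = 102°  [linear pair at J on ZC]
3. ∠CVJ = 40°  [△VJC]

∠CVJ = 40°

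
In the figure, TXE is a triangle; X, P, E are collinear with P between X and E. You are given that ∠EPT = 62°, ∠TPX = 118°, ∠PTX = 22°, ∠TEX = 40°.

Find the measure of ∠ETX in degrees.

∠ETX = 100°

1. ∠PXT = 40°  [△TXP]
2. ∠EXT = 40°  [P on ray XE]
3. ∠ETX = 100°  [△TXE]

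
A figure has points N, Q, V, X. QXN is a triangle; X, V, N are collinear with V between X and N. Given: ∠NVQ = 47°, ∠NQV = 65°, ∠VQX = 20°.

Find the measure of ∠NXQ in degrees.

1. ∠QVX = 133°  [linear pair at V on XN]
2. ∠QXV = 27°  [△QXV]
3. ∠NXQ = 27°  [V on ray XN]

∠NXQ = 27°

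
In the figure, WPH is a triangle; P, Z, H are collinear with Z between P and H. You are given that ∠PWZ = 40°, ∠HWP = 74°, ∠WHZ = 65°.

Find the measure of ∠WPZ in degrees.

1. ∠PHW = 65°  [Z on ray HP]
2. ∠HPW = 41°  [△WPH]
3. ∠WPZ = 41°  [Z on ray PH]

∠WPZ = 41°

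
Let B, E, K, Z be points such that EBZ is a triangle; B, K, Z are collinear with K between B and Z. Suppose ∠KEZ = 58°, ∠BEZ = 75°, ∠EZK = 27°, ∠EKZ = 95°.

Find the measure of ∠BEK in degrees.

∠BEK = 17°

1. ∠BZE = 27°  [K on ray ZB]
2. ∠BKE = 85°  [linear pair at K on BZ]
3. ∠EBZ = 78°  [△EBZ]
4. ∠EBK = 78°  [K on ray BZ]
5. ∠BEK = 17°  [△EBK]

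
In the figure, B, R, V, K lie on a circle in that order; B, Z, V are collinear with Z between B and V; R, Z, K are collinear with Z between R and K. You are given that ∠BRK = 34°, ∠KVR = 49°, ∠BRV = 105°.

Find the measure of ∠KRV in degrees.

1. ∠BVK = 34°  [same arc BK]
2. ∠BKV = 75°  [cyclic BRVK, opposite ∠R+∠K]
3. ∠KBV = 71°  [△BVK]
4. ∠KRV = 71°  [same arc VK]

∠KRV = 71°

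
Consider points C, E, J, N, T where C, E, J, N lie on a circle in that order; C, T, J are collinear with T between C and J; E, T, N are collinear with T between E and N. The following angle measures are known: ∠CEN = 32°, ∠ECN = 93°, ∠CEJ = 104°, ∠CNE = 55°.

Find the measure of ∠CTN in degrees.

∠CTN = 53°

1. ∠CJN = 32°  [same arc CN]
2. ∠CNJ = 76°  [cyclic CEJN, opposite ∠E+∠N]
3. ∠JCN = 72°  [△CJN]
4. ∠CTN = 53°  [△CTN]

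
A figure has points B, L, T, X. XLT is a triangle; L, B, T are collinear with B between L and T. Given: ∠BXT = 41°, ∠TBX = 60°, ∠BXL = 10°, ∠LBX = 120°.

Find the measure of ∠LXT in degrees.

∠LXT = 51°

1. ∠BTX = 79°  [△XBT]
2. ∠BLX = 50°  [△XLB]
3. ∠LTX = 79°  [B on ray TL]
4. ∠TLX = 50°  [B on ray LT]
5. ∠LXT = 51°  [△XLT]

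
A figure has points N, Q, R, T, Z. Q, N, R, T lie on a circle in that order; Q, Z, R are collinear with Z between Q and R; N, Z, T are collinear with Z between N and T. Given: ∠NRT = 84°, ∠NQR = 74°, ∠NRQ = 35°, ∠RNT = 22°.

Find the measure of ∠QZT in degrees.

∠QZT = 123°

1. ∠NTQ = 35°  [same arc QN]
2. ∠RQT = 22°  [same arc RT]
3. ∠QZT = 123°  [△QZT]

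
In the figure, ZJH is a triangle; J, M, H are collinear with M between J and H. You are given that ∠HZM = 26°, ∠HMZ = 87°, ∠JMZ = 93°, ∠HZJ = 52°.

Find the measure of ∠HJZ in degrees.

∠HJZ = 61°

1. ∠MHZ = 67°  [△ZMH]
2. ∠JHZ = 67°  [M on ray HJ]
3. ∠HJZ = 61°  [△ZJH]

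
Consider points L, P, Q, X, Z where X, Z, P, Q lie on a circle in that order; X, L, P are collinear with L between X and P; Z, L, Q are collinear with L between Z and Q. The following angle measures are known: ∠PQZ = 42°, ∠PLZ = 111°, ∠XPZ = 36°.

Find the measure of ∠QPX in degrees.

∠QPX = 69°

1. ∠PXZ = 42°  [same arc ZP]
2. ∠XLZ = 69°  [linear pair at L on XP]
3. ∠QZX = 69°  [△XLZ]
4. ∠QPX = 69°  [same arc XQ]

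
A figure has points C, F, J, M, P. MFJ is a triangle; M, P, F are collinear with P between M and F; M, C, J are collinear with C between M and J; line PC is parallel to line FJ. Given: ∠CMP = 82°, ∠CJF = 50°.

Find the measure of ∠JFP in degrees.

1. ∠FMJ = 82°  [P on MF, C on MJ]
2. ∠FJM = 50°  [C on ray JM]
3. ∠JFM = 48°  [△MFJ]
4. ∠JFP = 48°  [P on ray FM]

∠JFP = 48°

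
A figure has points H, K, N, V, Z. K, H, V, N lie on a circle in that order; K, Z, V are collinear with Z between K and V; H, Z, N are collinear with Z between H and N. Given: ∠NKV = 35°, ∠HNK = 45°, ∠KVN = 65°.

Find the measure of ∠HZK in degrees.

1. ∠KNV = 80°  [△KVN]
2. ∠HVK = 45°  [same arc KH]
3. ∠KHN = 65°  [same arc KN]
4. ∠KHV = 100°  [cyclic KHVN, opposite ∠H+∠N]
5. ∠HKV = 35°  [△KHV]
6. ∠HZK = 80°  [△KZH]

∠HZK = 80°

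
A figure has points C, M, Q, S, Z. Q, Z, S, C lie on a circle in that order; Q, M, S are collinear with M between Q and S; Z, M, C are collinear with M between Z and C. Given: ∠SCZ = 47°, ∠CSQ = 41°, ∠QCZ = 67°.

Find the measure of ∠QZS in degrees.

1. ∠SQZ = 47°  [same arc ZS]
2. ∠QSZ = 67°  [same arc QZ]
3. ∠QZS = 66°  [△QZS]

∠QZS = 66°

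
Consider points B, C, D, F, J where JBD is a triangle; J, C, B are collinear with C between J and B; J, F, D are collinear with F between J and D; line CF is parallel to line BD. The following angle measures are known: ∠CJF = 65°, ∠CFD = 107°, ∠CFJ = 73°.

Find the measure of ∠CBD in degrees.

1. ∠FCJ = 42°  [△JCF]
2. ∠BCF = 138°  [linear pair at C on JB]
3. ∠CBD = 42°  [CF∥BD, co-interior at B–C]

∠CBD = 42°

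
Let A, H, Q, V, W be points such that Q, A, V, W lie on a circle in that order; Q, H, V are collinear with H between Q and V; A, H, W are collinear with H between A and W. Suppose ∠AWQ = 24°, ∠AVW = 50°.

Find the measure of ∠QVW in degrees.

∠QVW = 26°

1. ∠AQW = 130°  [cyclic QAVW, opposite ∠Q+∠V]
2. ∠QAW = 26°  [△QAW]
3. ∠QVW = 26°  [same arc QW]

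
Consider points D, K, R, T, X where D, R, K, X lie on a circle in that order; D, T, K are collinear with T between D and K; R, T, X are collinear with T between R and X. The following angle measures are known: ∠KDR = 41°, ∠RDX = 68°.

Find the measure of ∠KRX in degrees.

∠KRX = 27°

1. ∠KXR = 41°  [same arc RK]
2. ∠RKX = 112°  [cyclic DRKX, opposite ∠D+∠K]
3. ∠KRX = 27°  [△RKX]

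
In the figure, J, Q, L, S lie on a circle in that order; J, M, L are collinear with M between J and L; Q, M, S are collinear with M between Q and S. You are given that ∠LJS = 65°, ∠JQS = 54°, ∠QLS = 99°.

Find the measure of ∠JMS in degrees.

∠JMS = 70°

1. ∠LQS = 65°  [same arc LS]
2. ∠JLS = 54°  [same arc JS]
3. ∠LSQ = 16°  [△QLS]
4. ∠LMS = 110°  [△LMS]
5. ∠JMS = 70°  [linear pair at M on JL]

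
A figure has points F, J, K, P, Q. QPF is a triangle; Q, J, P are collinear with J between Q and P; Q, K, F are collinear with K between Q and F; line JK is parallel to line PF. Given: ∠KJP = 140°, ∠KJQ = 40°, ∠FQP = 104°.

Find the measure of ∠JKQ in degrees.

∠JKQ = 36°

1. ∠FPQ = 40°  [JK∥PF, corresponding at J]
2. ∠PFQ = 36°  [△QPF]
3. ∠JKQ = 36°  [JK∥PF, corresponding at K]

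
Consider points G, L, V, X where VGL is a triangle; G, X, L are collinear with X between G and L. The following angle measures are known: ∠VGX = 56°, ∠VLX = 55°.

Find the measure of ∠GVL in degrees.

∠GVL = 69°

1. ∠LGV = 56°  [X on ray GL]
2. ∠GLV = 55°  [X on ray LG]
3. ∠GVL = 69°  [△VGL]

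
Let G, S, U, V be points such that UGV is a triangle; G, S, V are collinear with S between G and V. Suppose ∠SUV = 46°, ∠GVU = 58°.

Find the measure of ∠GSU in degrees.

1. ∠SVU = 58°  [S on ray VG]
2. ∠USV = 76°  [△USV]
3. ∠GSU = 104°  [linear pair at S on GV]

∠GSU = 104°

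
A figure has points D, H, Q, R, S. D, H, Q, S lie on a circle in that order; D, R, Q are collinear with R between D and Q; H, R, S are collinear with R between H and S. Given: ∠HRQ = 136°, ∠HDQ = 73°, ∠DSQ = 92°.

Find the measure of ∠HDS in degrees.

∠HDS = 98°

1. ∠DRH = 44°  [linear pair at R on DQ]
2. ∠DHS = 63°  [△DRH]
3. ∠DHQ = 88°  [cyclic DHQS, opposite ∠H+∠S]
4. ∠DQH = 19°  [△DHQ]
5. ∠DSH = 19°  [same arc DH]
6. ∠HDS = 98°  [△DHS]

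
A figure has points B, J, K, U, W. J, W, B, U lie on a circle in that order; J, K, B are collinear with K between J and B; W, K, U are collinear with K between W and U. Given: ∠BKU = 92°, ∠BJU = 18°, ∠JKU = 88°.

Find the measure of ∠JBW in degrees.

1. ∠BWU = 18°  [same arc BU]
2. ∠BKW = 88°  [vertical angles at K]
3. ∠JBW = 74°  [△WKB]

∠JBW = 74°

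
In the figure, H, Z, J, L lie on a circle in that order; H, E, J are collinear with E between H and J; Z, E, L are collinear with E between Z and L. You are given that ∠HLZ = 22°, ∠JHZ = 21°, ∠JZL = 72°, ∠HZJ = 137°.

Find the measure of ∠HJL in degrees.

1. ∠JHL = 72°  [same arc JL]
2. ∠HLJ = 43°  [cyclic HZJL, opposite ∠Z+∠L]
3. ∠HJL = 65°  [△HJL]

∠HJL = 65°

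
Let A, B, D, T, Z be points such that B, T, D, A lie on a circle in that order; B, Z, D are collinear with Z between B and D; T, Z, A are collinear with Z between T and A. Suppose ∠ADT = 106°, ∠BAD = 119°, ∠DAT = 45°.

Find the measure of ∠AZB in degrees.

∠AZB = 77°

1. ∠ATD = 29°  [△TDA]
2. ∠BTD = 61°  [cyclic BTDA, opposite ∠T+∠A]
3. ∠DBT = 45°  [same arc TD]
4. ∠ABD = 29°  [same arc DA]
5. ∠BDT = 74°  [△BTD]
6. ∠BAT = 74°  [same arc BT]
7. ∠AZB = 77°  [△BZA]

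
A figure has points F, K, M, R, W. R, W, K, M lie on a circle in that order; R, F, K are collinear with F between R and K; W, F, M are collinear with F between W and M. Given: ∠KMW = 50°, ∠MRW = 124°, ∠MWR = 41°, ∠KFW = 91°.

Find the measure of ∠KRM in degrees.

∠KRM = 74°

1. ∠RMW = 15°  [△RWM]
2. ∠MFR = 91°  [vertical angles at F]
3. ∠KRM = 74°  [△RFM]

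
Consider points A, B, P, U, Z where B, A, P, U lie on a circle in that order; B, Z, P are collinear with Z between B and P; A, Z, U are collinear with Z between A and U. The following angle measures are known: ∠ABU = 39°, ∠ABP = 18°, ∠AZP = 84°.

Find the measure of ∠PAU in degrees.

1. ∠APU = 141°  [cyclic BAPU, opposite ∠B+∠P]
2. ∠AUP = 18°  [same arc AP]
3. ∠PAU = 21°  [△APU]

∠PAU = 21°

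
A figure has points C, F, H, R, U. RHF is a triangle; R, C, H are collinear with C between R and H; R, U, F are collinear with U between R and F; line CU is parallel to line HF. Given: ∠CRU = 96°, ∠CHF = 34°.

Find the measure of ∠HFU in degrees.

1. ∠FRH = 96°  [C on RH, U on RF]
2. ∠FHR = 34°  [C on ray HR]
3. ∠HFR = 50°  [△RHF]
4. ∠HFU = 50°  [U on ray FR]

∠HFU = 50°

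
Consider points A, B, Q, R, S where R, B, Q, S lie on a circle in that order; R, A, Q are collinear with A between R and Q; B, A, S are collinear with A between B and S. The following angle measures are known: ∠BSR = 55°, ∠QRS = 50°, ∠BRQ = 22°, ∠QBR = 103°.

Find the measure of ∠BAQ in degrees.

1. ∠BQR = 55°  [same arc RB]
2. ∠QBS = 50°  [same arc QS]
3. ∠BAQ = 75°  [△BAQ]

∠BAQ = 75°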